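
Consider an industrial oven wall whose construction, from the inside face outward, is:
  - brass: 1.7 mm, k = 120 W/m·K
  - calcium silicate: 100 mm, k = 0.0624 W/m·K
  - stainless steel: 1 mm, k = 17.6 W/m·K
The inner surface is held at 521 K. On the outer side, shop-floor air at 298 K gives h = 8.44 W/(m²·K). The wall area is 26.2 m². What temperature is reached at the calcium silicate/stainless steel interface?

T ≈ 313 K

Model the wall as resistances in series:
R_brass = L/(kA) = 0.0017/(120×26.2) = 5.407×10^-7 K/W
R_calcium silicate = L/(kA) = 0.1/(0.0624×26.2) = 0.06117 K/W
R_stainless steel = L/(kA) = 0.001/(17.6×26.2) = 2.169×10^-6 K/W
R_outer film = 1/(h_o·A) = 1/(8.44×26.2) = 0.004522 K/W
R_total = 0.06569 K/W;  Q = ΔT/R_total = 223/0.06569 = 3395 W
T_interface = T_inner − Q·ΣR(inner→interface) = 521 − 3390×0.06117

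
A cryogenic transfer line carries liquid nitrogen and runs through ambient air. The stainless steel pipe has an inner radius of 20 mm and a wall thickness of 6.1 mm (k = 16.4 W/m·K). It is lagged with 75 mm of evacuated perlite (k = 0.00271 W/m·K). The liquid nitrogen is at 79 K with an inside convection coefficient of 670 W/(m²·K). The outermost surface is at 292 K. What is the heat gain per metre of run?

Per-layer cylindrical resistances, series-summed:
R_inner film = 1/(h_i·2πr₁L) = 1/(670×2π×0.02×1) = 0.01188 K/W
R_stainless steel pipe wall = ln(26.1/20)/(2π×16.4×1) = 0.002583 K/W
R_evacuated perlite = ln(101.1/26.1)/(2π×0.00271×1) = 79.53 K/W
R_total = 79.54 K/W
Q = ΔT/R_total = 213/79.54

q′ ≈ 2.68 W/m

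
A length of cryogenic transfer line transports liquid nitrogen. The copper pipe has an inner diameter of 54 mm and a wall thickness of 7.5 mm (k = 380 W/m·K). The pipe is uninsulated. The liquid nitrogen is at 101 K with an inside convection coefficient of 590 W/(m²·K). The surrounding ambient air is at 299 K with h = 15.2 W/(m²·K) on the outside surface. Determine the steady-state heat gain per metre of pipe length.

q′ ≈ 631 W/m

Per-layer cylindrical resistances, series-summed:
R_inner film = 1/(h_i·2πr₁L) = 1/(590×2π×0.027×1) = 0.009991 K/W
R_copper pipe wall = ln(34.5/27)/(2π×380×1) = 1.027×10^-4 K/W
R_outer film = 1/(h_o·2πr_oL) = 1/(15.2×2π×0.0345×1) = 0.3035 K/W
R_total = 0.3136 K/W
Q = ΔT/R_total = 198/0.3136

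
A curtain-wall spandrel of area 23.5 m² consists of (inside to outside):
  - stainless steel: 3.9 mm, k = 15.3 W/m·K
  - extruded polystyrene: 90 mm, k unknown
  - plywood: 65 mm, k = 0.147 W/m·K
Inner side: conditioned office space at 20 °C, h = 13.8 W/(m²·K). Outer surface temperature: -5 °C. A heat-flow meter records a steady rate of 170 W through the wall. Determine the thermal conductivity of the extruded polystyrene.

k ≈ 0.0306 W/(m·K)

Thermal resistances in series:
R_inner film = 1/(h_i·A) = 1/(13.8×23.5) = 0.003084 K/W
R_stainless steel = L/(kA) = 0.0039/(15.3×23.5) = 1.085×10^-5 K/W
R_plywood = L/(kA) = 0.065/(0.147×23.5) = 0.01882 K/W
Sum of known resistances R_other = 0.02191 K/W
Total R = ΔT/Q = 25/170 = 0.1471 K/W
R_extruded polystyrene = R_total − R_other = 0.1251 K/W
k = L/(R·A) = 0.09/(0.1251×23.5)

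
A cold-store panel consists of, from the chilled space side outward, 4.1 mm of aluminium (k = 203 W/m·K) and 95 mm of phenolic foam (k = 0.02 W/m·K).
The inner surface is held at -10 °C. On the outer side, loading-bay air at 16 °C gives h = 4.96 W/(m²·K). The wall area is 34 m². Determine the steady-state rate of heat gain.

Q ≈ 179 W

Using the resistance-network approach (series):
R_aluminium = L/(kA) = 0.0041/(203×34) = 5.94×10^-7 K/W
R_phenolic foam = L/(kA) = 0.095/(0.02×34) = 0.1397 K/W
R_outer film = 1/(h_o·A) = 1/(4.96×34) = 0.00593 K/W
R_total = 0.1456 K/W
Q = ΔT / R_total = 26 / 0.1456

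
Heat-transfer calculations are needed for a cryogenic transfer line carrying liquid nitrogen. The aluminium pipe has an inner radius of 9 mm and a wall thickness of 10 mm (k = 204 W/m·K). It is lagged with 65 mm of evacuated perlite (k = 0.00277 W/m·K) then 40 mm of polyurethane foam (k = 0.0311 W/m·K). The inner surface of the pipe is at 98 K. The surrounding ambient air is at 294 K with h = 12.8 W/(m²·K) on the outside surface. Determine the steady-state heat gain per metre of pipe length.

q′ ≈ 2.24 W/m

Cylindrical conduction, so R = ln(r₂/r₁)/(2πkL) per layer, in series:
R_aluminium pipe wall = ln(19/9)/(2π×204×1) = 5.83×10^-4 K/W
R_evacuated perlite = ln(84/19)/(2π×0.00277×1) = 85.4 K/W
R_polyurethane foam = ln(124/84)/(2π×0.0311×1) = 1.993 K/W
R_outer film = 1/(h_o·2πr_oL) = 1/(12.8×2π×0.124×1) = 0.1003 K/W
R_total = 87.5 K/W
Q = ΔT/R_total = 196/87.5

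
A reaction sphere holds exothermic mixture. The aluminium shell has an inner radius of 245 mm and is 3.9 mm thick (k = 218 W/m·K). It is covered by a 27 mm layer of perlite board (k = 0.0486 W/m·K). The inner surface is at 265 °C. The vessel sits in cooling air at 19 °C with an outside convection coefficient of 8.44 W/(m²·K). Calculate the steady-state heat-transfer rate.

For a spherical shell R = (1/r₁ − 1/r₂)/(4πk); film R = 1/(h·4πr²). In series:
R_aluminium shell = (1/0.245 − 1/0.2489)/(4π×218) = 2.335×10^-5 K/W
R_perlite board = (1/0.2489 − 1/0.2759)/(4π×0.0486) = 0.6438 K/W
R_outer film = 1/(h·4πr_o²) = 1/(8.44×4π×0.2759²) = 0.1239 K/W
R_total = 0.7677 K/W
Q = ΔT/R_total = 246/0.7677

Q ≈ 320 W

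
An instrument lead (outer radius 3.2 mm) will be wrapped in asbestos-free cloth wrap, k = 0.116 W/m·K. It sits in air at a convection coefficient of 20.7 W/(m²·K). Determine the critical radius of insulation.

r_cr ≈ 5.6 mm

For a cylinder r_cr = k/h = 0.116/20.7
r_cr = 5.6 mm; since the bare radius (3.2 mm) is below r_cr, adding a thin layer of insulation will *increase* heat loss.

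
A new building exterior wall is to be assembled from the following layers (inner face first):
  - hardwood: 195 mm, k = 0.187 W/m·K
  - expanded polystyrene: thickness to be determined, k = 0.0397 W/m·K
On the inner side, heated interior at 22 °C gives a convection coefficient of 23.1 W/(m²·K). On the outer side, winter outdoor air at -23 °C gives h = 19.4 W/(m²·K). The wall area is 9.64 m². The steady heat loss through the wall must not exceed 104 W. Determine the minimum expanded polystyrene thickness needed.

Thermal resistances in series:
R_inner film = 1/(h_i·A) = 1/(23.1×9.64) = 0.004491 K/W
R_hardwood = L/(kA) = 0.195/(0.187×9.64) = 0.1082 K/W
R_outer film = 1/(h_o·A) = 1/(19.4×9.64) = 0.005347 K/W
Sum of the known resistances R_other = 0.118 K/W
Required total resistance R_tot = ΔT/Q_allow = 45/104 = 0.4327 K/W
R_expanded polystyrene = R_tot − R_other = 0.3147 K/W
L = R·k·A = 0.3147×0.0397×9.64

L ≈ 120 mm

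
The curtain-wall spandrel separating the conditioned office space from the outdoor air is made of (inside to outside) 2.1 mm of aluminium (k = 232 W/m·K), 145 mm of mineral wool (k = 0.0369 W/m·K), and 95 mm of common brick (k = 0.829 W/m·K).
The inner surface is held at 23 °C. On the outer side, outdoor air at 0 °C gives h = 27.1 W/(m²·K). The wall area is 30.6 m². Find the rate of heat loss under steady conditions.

Q ≈ 172 W

Model the wall as resistances in series:
R_aluminium = L/(kA) = 0.0021/(232×30.6) = 2.958×10^-7 K/W
R_mineral wool = L/(kA) = 0.145/(0.0369×30.6) = 0.1284 K/W
R_common brick = L/(kA) = 0.095/(0.829×30.6) = 0.003745 K/W
R_outer film = 1/(h_o·A) = 1/(27.1×30.6) = 0.001206 K/W
R_total = 0.1334 K/W
Q = ΔT / R_total = 23 / 0.1334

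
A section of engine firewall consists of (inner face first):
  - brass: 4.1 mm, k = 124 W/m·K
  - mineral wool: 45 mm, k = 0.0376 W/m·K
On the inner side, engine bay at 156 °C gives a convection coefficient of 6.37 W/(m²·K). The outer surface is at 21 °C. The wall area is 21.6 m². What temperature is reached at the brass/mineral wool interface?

T ≈ 140 °C

Treating each layer as a thermal resistance in series:
R_inner film = 1/(h_i·A) = 1/(6.37×21.6) = 0.007268 K/W
R_brass = L/(kA) = 0.0041/(124×21.6) = 1.531×10^-6 K/W
R_mineral wool = L/(kA) = 0.045/(0.0376×21.6) = 0.05541 K/W
R_total = 0.06268 K/W;  Q = ΔT/R_total = 135/0.06268 = 2154 W
T_interface = T_inner − Q·ΣR(inner→interface) = 156 − 2150×0.007269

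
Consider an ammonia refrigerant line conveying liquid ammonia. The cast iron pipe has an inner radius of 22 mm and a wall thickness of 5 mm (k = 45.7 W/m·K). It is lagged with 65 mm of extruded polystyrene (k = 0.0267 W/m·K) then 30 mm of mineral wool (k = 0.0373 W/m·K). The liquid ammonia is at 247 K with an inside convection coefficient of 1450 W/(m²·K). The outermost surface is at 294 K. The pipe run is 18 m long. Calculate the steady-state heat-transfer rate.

Q ≈ 99.3 W

Cylindrical conduction, so R = ln(r₂/r₁)/(2πkL) per layer, in series:
R_inner film = 1/(h_i·2πr₁L) = 1/(1450×2π×0.022×18) = 2.772×10^-4 K/W
R_cast iron pipe wall = ln(27/22)/(2π×45.7×18) = 3.962×10^-5 K/W
R_extruded polystyrene = ln(92/27)/(2π×0.0267×18) = 0.406 K/W
R_mineral wool = ln(122/92)/(2π×0.0373×18) = 0.0669 K/W
R_total = 0.4732 K/W
Q = ΔT/R_total = 47/0.4732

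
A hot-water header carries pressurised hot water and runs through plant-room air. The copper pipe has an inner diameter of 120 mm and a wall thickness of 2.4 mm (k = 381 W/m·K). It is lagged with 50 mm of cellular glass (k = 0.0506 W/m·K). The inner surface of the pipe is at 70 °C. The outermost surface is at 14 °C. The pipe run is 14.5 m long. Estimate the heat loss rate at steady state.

Q ≈ 439 W

Cylindrical conduction, so R = ln(r₂/r₁)/(2πkL) per layer, in series:
R_copper pipe wall = ln(62.4/60)/(2π×381×14.5) = 1.13×10^-6 K/W
R_cellular glass = ln(112.4/62.4)/(2π×0.0506×14.5) = 0.1277 K/W
R_total = 0.1277 K/W
Q = ΔT/R_total = 56/0.1277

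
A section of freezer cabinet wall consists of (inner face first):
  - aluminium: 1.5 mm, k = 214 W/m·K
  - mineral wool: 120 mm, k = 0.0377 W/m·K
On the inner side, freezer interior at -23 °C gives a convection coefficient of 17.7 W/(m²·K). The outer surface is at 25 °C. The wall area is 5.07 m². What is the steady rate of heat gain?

Using the resistance-network approach (series):
R_inner film = 1/(h_i·A) = 1/(17.7×5.07) = 0.01114 K/W
R_aluminium = L/(kA) = 0.0015/(214×5.07) = 1.383×10^-6 K/W
R_mineral wool = L/(kA) = 0.12/(0.0377×5.07) = 0.6278 K/W
R_total = 0.639 K/W
Q = ΔT / R_total = 48 / 0.639

Q ≈ 75.1 W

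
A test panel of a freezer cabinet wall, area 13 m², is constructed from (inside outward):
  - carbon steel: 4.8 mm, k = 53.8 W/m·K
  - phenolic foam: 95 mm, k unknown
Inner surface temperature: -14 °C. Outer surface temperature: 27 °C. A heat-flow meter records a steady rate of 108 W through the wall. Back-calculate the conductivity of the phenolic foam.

k ≈ 0.0192 W/(m·K)

Using the resistance-network approach (series):
R_carbon steel = L/(kA) = 0.0048/(53.8×13) = 6.863×10^-6 K/W
Sum of known resistances R_other = 6.863×10^-6 K/W
Total R = ΔT/Q = 41/108 = 0.3796 K/W
R_phenolic foam = R_total − R_other = 0.3796 K/W
k = L/(R·A) = 0.095/(0.3796×13)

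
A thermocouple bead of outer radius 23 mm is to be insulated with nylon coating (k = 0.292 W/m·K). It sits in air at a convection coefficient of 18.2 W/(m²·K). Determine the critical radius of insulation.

r_cr ≈ 32.1 mm

For a sphere r_cr = 2k/h = 2×0.292/18.2
r_cr = 32.1 mm; since the bare radius (23 mm) is below r_cr, adding a thin layer of insulation will *increase* heat loss.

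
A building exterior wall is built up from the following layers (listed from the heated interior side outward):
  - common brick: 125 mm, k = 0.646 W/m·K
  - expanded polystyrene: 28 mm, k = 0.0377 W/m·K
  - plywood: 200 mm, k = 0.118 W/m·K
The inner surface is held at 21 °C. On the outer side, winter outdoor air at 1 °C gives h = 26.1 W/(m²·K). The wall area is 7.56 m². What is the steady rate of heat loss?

Using the resistance-network approach (series):
R_common brick = L/(kA) = 0.125/(0.646×7.56) = 0.0256 K/W
R_expanded polystyrene = L/(kA) = 0.028/(0.0377×7.56) = 0.09824 K/W
R_plywood = L/(kA) = 0.2/(0.118×7.56) = 0.2242 K/W
R_outer film = 1/(h_o·A) = 1/(26.1×7.56) = 0.005068 K/W
R_total = 0.3531 K/W
Q = ΔT / R_total = 20 / 0.3531

Q ≈ 56.6 W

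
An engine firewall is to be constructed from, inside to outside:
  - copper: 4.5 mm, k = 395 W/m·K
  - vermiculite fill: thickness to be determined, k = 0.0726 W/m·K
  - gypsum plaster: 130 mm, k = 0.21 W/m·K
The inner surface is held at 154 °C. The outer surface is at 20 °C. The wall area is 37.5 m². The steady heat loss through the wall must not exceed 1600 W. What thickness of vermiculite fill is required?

Treating each layer as a thermal resistance in series:
R_copper = L/(kA) = 0.0045/(395×37.5) = 3.038×10^-7 K/W
R_gypsum plaster = L/(kA) = 0.13/(0.21×37.5) = 0.01651 K/W
Sum of the known resistances R_other = 0.01651 K/W
Required total resistance R_tot = ΔT/Q_allow = 134/1600 = 0.08375 K/W
R_vermiculite fill = R_tot − R_other = 0.06724 K/W
L = R·k·A = 0.06724×0.0726×37.5

L ≈ 183 mm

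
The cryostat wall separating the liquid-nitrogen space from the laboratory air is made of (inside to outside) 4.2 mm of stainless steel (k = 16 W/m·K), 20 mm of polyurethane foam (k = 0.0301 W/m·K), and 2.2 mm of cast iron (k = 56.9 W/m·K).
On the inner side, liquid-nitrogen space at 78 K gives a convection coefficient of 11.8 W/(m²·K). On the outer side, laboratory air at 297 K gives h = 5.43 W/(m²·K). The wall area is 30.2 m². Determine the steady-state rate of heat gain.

Q ≈ 7080 W

Series thermal resistances:
R_inner film = 1/(h_i·A) = 1/(11.8×30.2) = 0.002806 K/W
R_stainless steel = L/(kA) = 0.0042/(16×30.2) = 8.692×10^-6 K/W
R_polyurethane foam = L/(kA) = 0.02/(0.0301×30.2) = 0.022 K/W
R_cast iron = L/(kA) = 0.0022/(56.9×30.2) = 1.28×10^-6 K/W
R_outer film = 1/(h_o·A) = 1/(5.43×30.2) = 0.006098 K/W
R_total = 0.03092 K/W
Q = ΔT / R_total = 219 / 0.03092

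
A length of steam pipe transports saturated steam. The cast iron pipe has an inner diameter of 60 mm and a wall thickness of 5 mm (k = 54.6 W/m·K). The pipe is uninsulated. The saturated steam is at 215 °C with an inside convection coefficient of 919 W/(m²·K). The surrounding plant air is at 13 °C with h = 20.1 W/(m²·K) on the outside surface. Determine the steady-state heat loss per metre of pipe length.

Per-layer cylindrical resistances, series-summed:
R_inner film = 1/(h_i·2πr₁L) = 1/(919×2π×0.03×1) = 0.005773 K/W
R_cast iron pipe wall = ln(35/30)/(2π×54.6×1) = 4.493×10^-4 K/W
R_outer film = 1/(h_o·2πr_oL) = 1/(20.1×2π×0.035×1) = 0.2262 K/W
R_total = 0.2325 K/W
Q = ΔT/R_total = 202/0.2325

q′ ≈ 869 W/m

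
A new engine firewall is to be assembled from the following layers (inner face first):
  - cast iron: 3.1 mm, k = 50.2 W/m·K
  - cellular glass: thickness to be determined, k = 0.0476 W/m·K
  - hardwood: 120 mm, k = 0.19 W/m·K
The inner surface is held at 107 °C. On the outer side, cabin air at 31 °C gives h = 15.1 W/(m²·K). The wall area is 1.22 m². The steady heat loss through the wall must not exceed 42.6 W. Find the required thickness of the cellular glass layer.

L ≈ 70.4 mm

Thermal resistances in series:
R_cast iron = L/(kA) = 0.0031/(50.2×1.22) = 5.062×10^-5 K/W
R_hardwood = L/(kA) = 0.12/(0.19×1.22) = 0.5177 K/W
R_outer film = 1/(h_o·A) = 1/(15.1×1.22) = 0.05428 K/W
Sum of the known resistances R_other = 0.572 K/W
Required total resistance R_tot = ΔT/Q_allow = 76/42.6 = 1.784 K/W
R_cellular glass = R_tot − R_other = 1.212 K/W
L = R·k·A = 1.212×0.0476×1.22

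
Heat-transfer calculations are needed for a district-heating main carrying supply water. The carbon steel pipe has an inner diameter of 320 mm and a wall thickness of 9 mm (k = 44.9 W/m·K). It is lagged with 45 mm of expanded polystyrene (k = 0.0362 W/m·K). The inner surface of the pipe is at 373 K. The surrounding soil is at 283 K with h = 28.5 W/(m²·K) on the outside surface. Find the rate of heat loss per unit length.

For a radial system each layer contributes R = ln(r_out/r_in)/(2πkL); films add R = 1/(hA).
R_carbon steel pipe wall = ln(169/160)/(2π×44.9×1) = 1.94×10^-4 K/W
R_expanded polystyrene = ln(214/169)/(2π×0.0362×1) = 1.038 K/W
R_outer film = 1/(h_o·2πr_oL) = 1/(28.5×2π×0.214×1) = 0.0261 K/W
R_total = 1.064 K/W
Q = ΔT/R_total = 90/1.064

q′ ≈ 84.6 W/m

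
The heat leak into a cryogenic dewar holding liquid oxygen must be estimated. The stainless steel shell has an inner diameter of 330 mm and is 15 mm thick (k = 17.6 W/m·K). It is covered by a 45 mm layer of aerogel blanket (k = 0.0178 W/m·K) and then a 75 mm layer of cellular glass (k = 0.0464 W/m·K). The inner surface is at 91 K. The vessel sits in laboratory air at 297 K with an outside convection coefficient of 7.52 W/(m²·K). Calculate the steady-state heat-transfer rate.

Each spherical layer contributes R = (1/r_i − 1/r_o)/(4πk):
R_stainless steel shell = (1/0.165 − 1/0.18)/(4π×17.6) = 0.002284 K/W
R_aerogel blanket = (1/0.18 − 1/0.225)/(4π×0.0178) = 4.967 K/W
R_cellular glass = (1/0.225 − 1/0.3)/(4π×0.0464) = 1.906 K/W
R_outer film = 1/(h·4πr_o²) = 1/(7.52×4π×0.3²) = 0.1176 K/W
R_total = 6.993 K/W
Q = ΔT/R_total = 206/6.993

Q ≈ 29.5 W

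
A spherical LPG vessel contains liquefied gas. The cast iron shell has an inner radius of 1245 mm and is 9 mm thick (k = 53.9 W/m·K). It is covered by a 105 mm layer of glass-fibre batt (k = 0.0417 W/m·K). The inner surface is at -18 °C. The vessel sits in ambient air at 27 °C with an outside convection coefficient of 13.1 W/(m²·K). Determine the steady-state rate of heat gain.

Q ≈ 372 W

For a spherical shell R = (1/r₁ − 1/r₂)/(4πk); film R = 1/(h·4πr²). In series:
R_cast iron shell = (1/1.245 − 1/1.254)/(4π×53.9) = 8.511×10^-6 K/W
R_glass-fibre batt = (1/1.254 − 1/1.359)/(4π×0.0417) = 0.1176 K/W
R_outer film = 1/(h·4πr_o²) = 1/(13.1×4π×1.359²) = 0.003289 K/W
R_total = 0.1209 K/W
Q = ΔT/R_total = 45/0.1209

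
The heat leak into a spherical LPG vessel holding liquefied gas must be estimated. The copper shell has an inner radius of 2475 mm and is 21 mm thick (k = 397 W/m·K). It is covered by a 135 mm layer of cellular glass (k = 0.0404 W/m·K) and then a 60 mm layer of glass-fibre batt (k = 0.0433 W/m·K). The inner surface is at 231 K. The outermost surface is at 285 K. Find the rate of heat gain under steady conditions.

Q ≈ 963 W

Spherical conduction: R = (1/r_in − 1/r_out)/(4πk) per layer; series-sum.
R_copper shell = (1/2.475 − 1/2.496)/(4π×397) = 6.814×10^-7 K/W
R_cellular glass = (1/2.496 − 1/2.631)/(4π×0.0404) = 0.04049 K/W
R_glass-fibre batt = (1/2.631 − 1/2.691)/(4π×0.0433) = 0.01557 K/W
R_total = 0.05607 K/W
Q = ΔT/R_total = 54/0.05607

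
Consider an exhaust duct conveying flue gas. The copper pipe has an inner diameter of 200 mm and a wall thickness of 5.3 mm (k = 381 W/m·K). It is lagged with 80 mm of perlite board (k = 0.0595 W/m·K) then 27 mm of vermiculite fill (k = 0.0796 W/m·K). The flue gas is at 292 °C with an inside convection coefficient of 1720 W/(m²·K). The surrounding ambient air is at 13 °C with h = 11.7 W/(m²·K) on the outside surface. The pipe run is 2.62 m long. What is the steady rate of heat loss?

Cylindrical conduction, so R = ln(r₂/r₁)/(2πkL) per layer, in series:
R_inner film = 1/(h_i·2πr₁L) = 1/(1720×2π×0.1×2.62) = 3.532×10^-4 K/W
R_copper pipe wall = ln(105.3/100)/(2π×381×2.62) = 8.234×10^-6 K/W
R_perlite board = ln(185.3/105.3)/(2π×0.0595×2.62) = 0.577 K/W
R_vermiculite fill = ln(212.3/185.3)/(2π×0.0796×2.62) = 0.1038 K/W
R_outer film = 1/(h_o·2πr_oL) = 1/(11.7×2π×0.2123×2.62) = 0.02446 K/W
R_total = 0.7056 K/W
Q = ΔT/R_total = 279/0.7056

Q ≈ 395 W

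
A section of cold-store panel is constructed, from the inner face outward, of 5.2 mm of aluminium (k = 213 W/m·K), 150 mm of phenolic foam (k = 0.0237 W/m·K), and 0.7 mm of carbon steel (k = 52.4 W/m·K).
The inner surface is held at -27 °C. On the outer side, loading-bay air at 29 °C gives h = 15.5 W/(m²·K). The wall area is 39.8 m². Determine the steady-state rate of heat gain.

Q ≈ 349 W

Series thermal resistances:
R_aluminium = L/(kA) = 0.0052/(213×39.8) = 6.134×10^-7 K/W
R_phenolic foam = L/(kA) = 0.15/(0.0237×39.8) = 0.159 K/W
R_carbon steel = L/(kA) = 0.0007/(52.4×39.8) = 3.356×10^-7 K/W
R_outer film = 1/(h_o·A) = 1/(15.5×39.8) = 0.001621 K/W
R_total = 0.1606 K/W
Q = ΔT / R_total = 56 / 0.1606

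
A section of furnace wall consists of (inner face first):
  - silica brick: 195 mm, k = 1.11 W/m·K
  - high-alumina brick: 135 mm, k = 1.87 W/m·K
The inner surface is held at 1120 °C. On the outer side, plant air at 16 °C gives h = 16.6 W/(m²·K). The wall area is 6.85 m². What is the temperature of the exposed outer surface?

Series thermal resistances:
R_silica brick = L/(kA) = 0.195/(1.11×6.85) = 0.02565 K/W
R_high-alumina brick = L/(kA) = 0.135/(1.87×6.85) = 0.01054 K/W
R_outer film = 1/(h_o·A) = 1/(16.6×6.85) = 0.008794 K/W
R_total = 0.04498 K/W;  Q = ΔT/R_total = 1104/0.04498 = 24540 W
T_interface = T_inner − Q·ΣR(inner→interface) = 1120 − 24500×0.03619

T ≈ 232 °C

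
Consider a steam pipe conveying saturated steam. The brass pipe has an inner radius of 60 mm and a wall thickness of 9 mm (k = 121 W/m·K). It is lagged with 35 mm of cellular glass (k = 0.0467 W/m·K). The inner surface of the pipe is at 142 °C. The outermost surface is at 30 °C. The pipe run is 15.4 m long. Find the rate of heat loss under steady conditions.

Q ≈ 1230 W

Per-layer cylindrical resistances, series-summed:
R_brass pipe wall = ln(69/60)/(2π×121×15.4) = 1.194×10^-5 K/W
R_cellular glass = ln(104/69)/(2π×0.0467×15.4) = 0.0908 K/W
R_total = 0.09081 K/W
Q = ΔT/R_total = 112/0.09081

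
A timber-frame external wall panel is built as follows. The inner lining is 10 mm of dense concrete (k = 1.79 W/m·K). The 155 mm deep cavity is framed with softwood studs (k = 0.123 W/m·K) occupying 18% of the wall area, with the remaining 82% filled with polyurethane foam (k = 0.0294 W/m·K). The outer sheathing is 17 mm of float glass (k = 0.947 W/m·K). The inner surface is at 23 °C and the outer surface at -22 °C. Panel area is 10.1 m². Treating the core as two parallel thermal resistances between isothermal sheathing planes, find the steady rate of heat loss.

Q ≈ 135 W

Sheathing layers in series; stud and cavity paths in parallel between them.
R_inner = 0.01/(1.79×10.1) = 5.531×10^-4 K/W
R_stud  = 0.155/(0.123×0.18×10.1) = 0.6932 K/W
R_cav   = 0.155/(0.0294×0.82×10.1) = 0.6366 K/W
1/R_core = 1/R_stud + 1/R_cav → R_core = 0.3318 K/W
R_outer = 0.017/(0.947×10.1) = 0.001777 K/W
R_total = 0.3342 K/W
Q = ΔT/R_total = 45/0.3342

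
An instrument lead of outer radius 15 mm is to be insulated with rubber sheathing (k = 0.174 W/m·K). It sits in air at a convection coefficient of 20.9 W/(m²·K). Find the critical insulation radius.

r_cr ≈ 8.33 mm

For a cylinder r_cr = k/h = 0.174/20.9
r_cr = 8.33 mm; since the bare radius (15 mm) is above r_cr, any added insulation will reduce heat loss.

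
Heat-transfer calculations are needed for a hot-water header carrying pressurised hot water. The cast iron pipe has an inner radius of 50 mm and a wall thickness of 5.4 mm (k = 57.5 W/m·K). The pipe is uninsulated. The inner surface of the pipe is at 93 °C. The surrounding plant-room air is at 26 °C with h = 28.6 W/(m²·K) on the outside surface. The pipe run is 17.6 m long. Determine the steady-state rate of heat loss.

Per-layer cylindrical resistances, series-summed:
R_cast iron pipe wall = ln(55.4/50)/(2π×57.5×17.6) = 1.613×10^-5 K/W
R_outer film = 1/(h_o·2πr_oL) = 1/(28.6×2π×0.0554×17.6) = 0.005707 K/W
R_total = 0.005723 K/W
Q = ΔT/R_total = 67/0.005723

Q ≈ 11700 W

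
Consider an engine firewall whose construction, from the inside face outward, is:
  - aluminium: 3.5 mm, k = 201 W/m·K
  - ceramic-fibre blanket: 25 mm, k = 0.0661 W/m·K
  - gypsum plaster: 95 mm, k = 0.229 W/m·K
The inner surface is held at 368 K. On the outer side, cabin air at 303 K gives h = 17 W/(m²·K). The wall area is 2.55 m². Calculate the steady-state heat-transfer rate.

Using the resistance-network approach (series):
R_aluminium = L/(kA) = 0.0035/(201×2.55) = 6.829×10^-6 K/W
R_ceramic-fibre blanket = L/(kA) = 0.025/(0.0661×2.55) = 0.1483 K/W
R_gypsum plaster = L/(kA) = 0.095/(0.229×2.55) = 0.1627 K/W
R_outer film = 1/(h_o·A) = 1/(17×2.55) = 0.02307 K/W
R_total = 0.3341 K/W
Q = ΔT / R_total = 65 / 0.3341

Q ≈ 195 W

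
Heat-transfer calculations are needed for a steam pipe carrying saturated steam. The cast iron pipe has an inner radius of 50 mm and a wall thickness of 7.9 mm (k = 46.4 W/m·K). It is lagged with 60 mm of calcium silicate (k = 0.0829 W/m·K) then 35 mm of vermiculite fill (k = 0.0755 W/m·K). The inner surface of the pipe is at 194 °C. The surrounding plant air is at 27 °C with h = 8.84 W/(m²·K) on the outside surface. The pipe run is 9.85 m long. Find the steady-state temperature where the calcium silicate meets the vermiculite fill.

Per-layer cylindrical resistances, series-summed:
R_cast iron pipe wall = ln(57.9/50)/(2π×46.4×9.85) = 5.108×10^-5 K/W
R_calcium silicate = ln(117.9/57.9)/(2π×0.0829×9.85) = 0.1386 K/W
R_vermiculite fill = ln(152.9/117.9)/(2π×0.0755×9.85) = 0.05563 K/W
R_outer film = 1/(h_o·2πr_oL) = 1/(8.84×2π×0.1529×9.85) = 0.01195 K/W
R_total = 0.2062 K/W
Q = ΔT/R_total = 167/0.2062
Q = 810 W
T_interface = T_inner − Q·ΣR(inner→interface) = 194 − 810×0.1387

T ≈ 81.7 °C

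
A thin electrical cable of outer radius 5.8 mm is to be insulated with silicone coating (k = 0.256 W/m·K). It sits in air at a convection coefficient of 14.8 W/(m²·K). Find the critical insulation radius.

r_cr ≈ 17.3 mm

For a cylinder r_cr = k/h = 0.256/14.8
r_cr = 17.3 mm; since the bare radius (5.8 mm) is below r_cr, adding a thin layer of insulation will *increase* heat loss.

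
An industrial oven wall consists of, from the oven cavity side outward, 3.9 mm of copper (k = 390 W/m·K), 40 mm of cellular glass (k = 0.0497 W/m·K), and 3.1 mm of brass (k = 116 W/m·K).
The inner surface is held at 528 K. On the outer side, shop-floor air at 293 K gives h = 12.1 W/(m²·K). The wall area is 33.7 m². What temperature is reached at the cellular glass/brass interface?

Model the wall as resistances in series:
R_copper = L/(kA) = 0.0039/(390×33.7) = 2.967×10^-7 K/W
R_cellular glass = L/(kA) = 0.04/(0.0497×33.7) = 0.02388 K/W
R_brass = L/(kA) = 0.0031/(116×33.7) = 7.93×10^-7 K/W
R_outer film = 1/(h_o·A) = 1/(12.1×33.7) = 0.002452 K/W
R_total = 0.02634 K/W;  Q = ΔT/R_total = 235/0.02634 = 8923 W
T_interface = T_inner − Q·ΣR(inner→interface) = 528 − 8920×0.02388

T ≈ 315 K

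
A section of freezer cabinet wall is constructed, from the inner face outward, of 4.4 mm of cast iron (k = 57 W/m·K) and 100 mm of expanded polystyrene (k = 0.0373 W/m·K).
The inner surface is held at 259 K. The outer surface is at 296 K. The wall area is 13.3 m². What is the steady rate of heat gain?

Q ≈ 184 W

Using the resistance-network approach (series):
R_cast iron = L/(kA) = 0.0044/(57×13.3) = 5.804×10^-6 K/W
R_expanded polystyrene = L/(kA) = 0.1/(0.0373×13.3) = 0.2016 K/W
R_total = 0.2016 K/W
Q = ΔT / R_total = 37 / 0.2016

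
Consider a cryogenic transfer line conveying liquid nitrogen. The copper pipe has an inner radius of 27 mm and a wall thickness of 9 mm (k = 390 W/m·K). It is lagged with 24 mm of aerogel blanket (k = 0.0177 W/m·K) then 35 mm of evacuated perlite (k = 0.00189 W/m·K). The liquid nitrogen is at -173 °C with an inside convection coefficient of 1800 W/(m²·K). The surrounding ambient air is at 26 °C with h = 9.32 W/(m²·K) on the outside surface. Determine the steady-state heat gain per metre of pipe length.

q′ ≈ 4.58 W/m

For a radial system each layer contributes R = ln(r_out/r_in)/(2πkL); films add R = 1/(hA).
R_inner film = 1/(h_i·2πr₁L) = 1/(1800×2π×0.027×1) = 0.003275 K/W
R_copper pipe wall = ln(36/27)/(2π×390×1) = 1.174×10^-4 K/W
R_aerogel blanket = ln(60/36)/(2π×0.0177×1) = 4.593 K/W
R_evacuated perlite = ln(95/60)/(2π×0.00189×1) = 38.7 K/W
R_outer film = 1/(h_o·2πr_oL) = 1/(9.32×2π×0.095×1) = 0.1798 K/W
R_total = 43.47 K/W
Q = ΔT/R_total = 199/43.47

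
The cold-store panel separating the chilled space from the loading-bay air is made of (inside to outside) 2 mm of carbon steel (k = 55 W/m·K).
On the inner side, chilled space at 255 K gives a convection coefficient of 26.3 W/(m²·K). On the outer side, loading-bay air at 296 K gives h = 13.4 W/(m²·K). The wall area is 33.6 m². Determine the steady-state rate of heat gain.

Q ≈ 12200 W

Thermal resistances in series:
R_inner film = 1/(h_i·A) = 1/(26.3×33.6) = 0.001132 K/W
R_carbon steel = L/(kA) = 0.002/(55×33.6) = 1.082×10^-6 K/W
R_outer film = 1/(h_o·A) = 1/(13.4×33.6) = 0.002221 K/W
R_total = 0.003354 K/W
Q = ΔT / R_total = 41 / 0.003354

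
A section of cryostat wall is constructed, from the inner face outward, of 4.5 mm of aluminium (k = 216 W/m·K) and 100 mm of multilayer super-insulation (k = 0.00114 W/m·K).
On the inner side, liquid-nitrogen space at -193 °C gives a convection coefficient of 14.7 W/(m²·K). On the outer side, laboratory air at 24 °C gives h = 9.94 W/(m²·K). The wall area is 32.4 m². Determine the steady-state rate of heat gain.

Series thermal resistances:
R_inner film = 1/(h_i·A) = 1/(14.7×32.4) = 0.0021 K/W
R_aluminium = L/(kA) = 0.0045/(216×32.4) = 6.43×10^-7 K/W
R_multilayer super-insulation = L/(kA) = 0.1/(0.00114×32.4) = 2.707 K/W
R_outer film = 1/(h_o·A) = 1/(9.94×32.4) = 0.003105 K/W
R_total = 2.713 K/W
Q = ΔT / R_total = 217 / 2.713

Q ≈ 80 W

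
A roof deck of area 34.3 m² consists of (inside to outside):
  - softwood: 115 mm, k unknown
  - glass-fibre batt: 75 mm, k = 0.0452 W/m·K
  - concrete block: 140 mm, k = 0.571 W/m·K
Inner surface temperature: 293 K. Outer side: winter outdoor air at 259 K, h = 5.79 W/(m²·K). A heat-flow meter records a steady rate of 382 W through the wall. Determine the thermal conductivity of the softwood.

Using the resistance-network approach (series):
R_glass-fibre batt = L/(kA) = 0.075/(0.0452×34.3) = 0.04838 K/W
R_concrete block = L/(kA) = 0.14/(0.571×34.3) = 0.007148 K/W
R_outer film = 1/(h_o·A) = 1/(5.79×34.3) = 0.005035 K/W
Sum of known resistances R_other = 0.06056 K/W
Total R = ΔT/Q = 34/382 = 0.08901 K/W
R_softwood = R_total − R_other = 0.02845 K/W
k = L/(R·A) = 0.115/(0.02845×34.3)

k ≈ 0.118 W/(m·K)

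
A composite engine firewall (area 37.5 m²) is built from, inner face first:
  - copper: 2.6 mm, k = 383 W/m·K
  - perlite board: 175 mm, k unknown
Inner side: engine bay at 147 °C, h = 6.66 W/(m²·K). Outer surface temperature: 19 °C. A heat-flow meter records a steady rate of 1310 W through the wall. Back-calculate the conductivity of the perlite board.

k ≈ 0.0498 W/(m·K)

Thermal resistances in series:
R_inner film = 1/(h_i·A) = 1/(6.66×37.5) = 0.004004 K/W
R_copper = L/(kA) = 0.0026/(383×37.5) = 1.81×10^-7 K/W
Sum of known resistances R_other = 0.004004 K/W
Total R = ΔT/Q = 128/1310 = 0.09771 K/W
R_perlite board = R_total − R_other = 0.09371 K/W
k = L/(R·A) = 0.175/(0.09371×37.5)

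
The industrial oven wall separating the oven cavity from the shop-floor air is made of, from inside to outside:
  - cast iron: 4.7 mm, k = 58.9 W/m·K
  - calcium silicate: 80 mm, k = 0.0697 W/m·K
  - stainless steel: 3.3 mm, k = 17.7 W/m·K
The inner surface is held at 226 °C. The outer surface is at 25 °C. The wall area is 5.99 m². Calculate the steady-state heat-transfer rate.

Q ≈ 1050 W

Thermal resistances in series:
R_cast iron = L/(kA) = 0.0047/(58.9×5.99) = 1.332×10^-5 K/W
R_calcium silicate = L/(kA) = 0.08/(0.0697×5.99) = 0.1916 K/W
R_stainless steel = L/(kA) = 0.0033/(17.7×5.99) = 3.113×10^-5 K/W
R_total = 0.1917 K/W
Q = ΔT / R_total = 201 / 0.1917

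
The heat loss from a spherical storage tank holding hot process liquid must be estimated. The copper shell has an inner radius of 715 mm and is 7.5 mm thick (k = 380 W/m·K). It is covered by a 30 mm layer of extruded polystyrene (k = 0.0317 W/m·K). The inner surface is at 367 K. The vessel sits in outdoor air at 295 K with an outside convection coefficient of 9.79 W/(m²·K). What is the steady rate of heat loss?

Q ≈ 471 W

For a spherical shell R = (1/r₁ − 1/r₂)/(4πk); film R = 1/(h·4πr²). In series:
R_copper shell = (1/0.715 − 1/0.7225)/(4π×380) = 3.04×10^-6 K/W
R_extruded polystyrene = (1/0.7225 − 1/0.7525)/(4π×0.0317) = 0.1385 K/W
R_outer film = 1/(h·4πr_o²) = 1/(9.79×4π×0.7525²) = 0.01435 K/W
R_total = 0.1529 K/W
Q = ΔT/R_total = 72/0.1529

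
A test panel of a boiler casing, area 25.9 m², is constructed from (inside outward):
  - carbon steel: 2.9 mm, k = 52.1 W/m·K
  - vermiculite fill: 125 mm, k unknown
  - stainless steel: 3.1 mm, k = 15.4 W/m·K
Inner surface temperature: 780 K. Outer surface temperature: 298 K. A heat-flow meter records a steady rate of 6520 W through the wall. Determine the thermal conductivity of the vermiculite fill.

Using the resistance-network approach (series):
R_carbon steel = L/(kA) = 0.0029/(52.1×25.9) = 2.149×10^-6 K/W
R_stainless steel = L/(kA) = 0.0031/(15.4×25.9) = 7.772×10^-6 K/W
Sum of known resistances R_other = 9.921×10^-6 K/W
Total R = ΔT/Q = 482/6520 = 0.07393 K/W
R_vermiculite fill = R_total − R_other = 0.07392 K/W
k = L/(R·A) = 0.125/(0.07392×25.9)

k ≈ 0.0653 W/(m·K)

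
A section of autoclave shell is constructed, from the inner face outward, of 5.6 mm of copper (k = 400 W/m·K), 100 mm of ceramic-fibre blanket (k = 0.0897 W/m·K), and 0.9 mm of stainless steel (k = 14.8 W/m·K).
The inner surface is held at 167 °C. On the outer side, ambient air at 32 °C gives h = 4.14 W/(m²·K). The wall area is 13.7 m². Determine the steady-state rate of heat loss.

Using the resistance-network approach (series):
R_copper = L/(kA) = 0.0056/(400×13.7) = 1.022×10^-6 K/W
R_ceramic-fibre blanket = L/(kA) = 0.1/(0.0897×13.7) = 0.08137 K/W
R_stainless steel = L/(kA) = 0.0009/(14.8×13.7) = 4.439×10^-6 K/W
R_outer film = 1/(h_o·A) = 1/(4.14×13.7) = 0.01763 K/W
R_total = 0.09901 K/W
Q = ΔT / R_total = 135 / 0.09901

Q ≈ 1360 W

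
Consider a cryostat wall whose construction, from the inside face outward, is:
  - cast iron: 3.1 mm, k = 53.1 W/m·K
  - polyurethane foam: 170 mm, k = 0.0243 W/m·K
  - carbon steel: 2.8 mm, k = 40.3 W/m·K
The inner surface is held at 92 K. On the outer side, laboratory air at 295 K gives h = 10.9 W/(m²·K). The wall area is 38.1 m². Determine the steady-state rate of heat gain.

Q ≈ 1090 W

Treating each layer as a thermal resistance in series:
R_cast iron = L/(kA) = 0.0031/(53.1×38.1) = 1.532×10^-6 K/W
R_polyurethane foam = L/(kA) = 0.17/(0.0243×38.1) = 0.1836 K/W
R_carbon steel = L/(kA) = 0.0028/(40.3×38.1) = 1.824×10^-6 K/W
R_outer film = 1/(h_o·A) = 1/(10.9×38.1) = 0.002408 K/W
R_total = 0.186 K/W
Q = ΔT / R_total = 203 / 0.186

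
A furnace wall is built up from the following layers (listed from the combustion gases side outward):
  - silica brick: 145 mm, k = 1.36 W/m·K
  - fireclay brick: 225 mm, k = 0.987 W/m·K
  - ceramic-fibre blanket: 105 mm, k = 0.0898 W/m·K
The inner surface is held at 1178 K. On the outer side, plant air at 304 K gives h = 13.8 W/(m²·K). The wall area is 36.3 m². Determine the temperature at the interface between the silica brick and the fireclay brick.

Series thermal resistances:
R_silica brick = L/(kA) = 0.145/(1.36×36.3) = 0.002937 K/W
R_fireclay brick = L/(kA) = 0.225/(0.987×36.3) = 0.00628 K/W
R_ceramic-fibre blanket = L/(kA) = 0.105/(0.0898×36.3) = 0.03221 K/W
R_outer film = 1/(h_o·A) = 1/(13.8×36.3) = 0.001996 K/W
R_total = 0.04342 K/W;  Q = ΔT/R_total = 874/0.04342 = 20130 W
T_interface = T_inner − Q·ΣR(inner→interface) = 1178 − 20100×0.002937

T ≈ 1120 K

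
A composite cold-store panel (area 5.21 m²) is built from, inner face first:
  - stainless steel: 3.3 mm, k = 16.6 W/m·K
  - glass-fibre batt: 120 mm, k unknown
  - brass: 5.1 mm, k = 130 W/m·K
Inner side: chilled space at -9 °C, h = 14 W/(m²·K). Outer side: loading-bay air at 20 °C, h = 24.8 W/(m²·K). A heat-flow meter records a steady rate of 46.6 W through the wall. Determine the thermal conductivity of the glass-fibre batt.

Using the resistance-network approach (series):
R_inner film = 1/(h_i·A) = 1/(14×5.21) = 0.01371 K/W
R_stainless steel = L/(kA) = 0.0033/(16.6×5.21) = 3.816×10^-5 K/W
R_brass = L/(kA) = 0.0051/(130×5.21) = 7.53×10^-6 K/W
R_outer film = 1/(h_o·A) = 1/(24.8×5.21) = 0.007739 K/W
Sum of known resistances R_other = 0.0215 K/W
Total R = ΔT/Q = 29/46.6 = 0.6223 K/W
R_glass-fibre batt = R_total − R_other = 0.6008 K/W
k = L/(R·A) = 0.12/(0.6008×5.21)

k ≈ 0.0383 W/(m·K)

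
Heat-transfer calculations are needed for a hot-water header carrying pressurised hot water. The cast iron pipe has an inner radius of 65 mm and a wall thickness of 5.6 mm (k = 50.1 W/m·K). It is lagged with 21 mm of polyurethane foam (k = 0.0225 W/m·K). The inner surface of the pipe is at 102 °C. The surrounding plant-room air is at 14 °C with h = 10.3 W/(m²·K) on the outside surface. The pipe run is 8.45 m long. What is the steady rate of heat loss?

For a radial system each layer contributes R = ln(r_out/r_in)/(2πkL); films add R = 1/(hA).
R_cast iron pipe wall = ln(70.6/65)/(2π×50.1×8.45) = 3.107×10^-5 K/W
R_polyurethane foam = ln(91.6/70.6)/(2π×0.0225×8.45) = 0.218 K/W
R_outer film = 1/(h_o·2πr_oL) = 1/(10.3×2π×0.0916×8.45) = 0.01996 K/W
R_total = 0.238 K/W
Q = ΔT/R_total = 88/0.238

Q ≈ 370 W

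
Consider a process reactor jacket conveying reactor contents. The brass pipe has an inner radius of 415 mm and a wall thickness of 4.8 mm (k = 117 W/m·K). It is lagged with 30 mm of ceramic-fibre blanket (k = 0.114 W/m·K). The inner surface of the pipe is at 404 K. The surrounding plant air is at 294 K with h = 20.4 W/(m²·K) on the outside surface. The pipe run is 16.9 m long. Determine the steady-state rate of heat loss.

Cylindrical conduction, so R = ln(r₂/r₁)/(2πkL) per layer, in series:
R_brass pipe wall = ln(419.8/415)/(2π×117×16.9) = 9.256×10^-7 K/W
R_ceramic-fibre blanket = ln(449.8/419.8)/(2π×0.114×16.9) = 0.005702 K/W
R_outer film = 1/(h_o·2πr_oL) = 1/(20.4×2π×0.4498×16.9) = 0.001026 K/W
R_total = 0.006729 K/W
Q = ΔT/R_total = 110/0.006729

Q ≈ 16300 W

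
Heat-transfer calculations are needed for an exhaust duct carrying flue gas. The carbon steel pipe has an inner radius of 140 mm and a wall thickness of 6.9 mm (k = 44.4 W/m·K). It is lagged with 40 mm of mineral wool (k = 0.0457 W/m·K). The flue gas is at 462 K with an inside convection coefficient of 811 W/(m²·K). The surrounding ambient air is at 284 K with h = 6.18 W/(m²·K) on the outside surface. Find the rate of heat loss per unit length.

q′ ≈ 182 W/m

Per-layer cylindrical resistances, series-summed:
R_inner film = 1/(h_i·2πr₁L) = 1/(811×2π×0.14×1) = 0.001402 K/W
R_carbon steel pipe wall = ln(146.9/140)/(2π×44.4×1) = 1.725×10^-4 K/W
R_mineral wool = ln(186.9/146.9)/(2π×0.0457×1) = 0.8387 K/W
R_outer film = 1/(h_o·2πr_oL) = 1/(6.18×2π×0.1869×1) = 0.1378 K/W
R_total = 0.9781 K/W
Q = ΔT/R_total = 178/0.9781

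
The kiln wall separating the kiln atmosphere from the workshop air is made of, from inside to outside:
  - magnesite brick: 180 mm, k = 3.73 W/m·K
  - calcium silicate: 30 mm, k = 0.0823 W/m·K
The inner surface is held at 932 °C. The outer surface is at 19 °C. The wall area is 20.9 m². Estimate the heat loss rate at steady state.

Treating each layer as a thermal resistance in series:
R_magnesite brick = L/(kA) = 0.18/(3.73×20.9) = 0.002309 K/W
R_calcium silicate = L/(kA) = 0.03/(0.0823×20.9) = 0.01744 K/W
R_total = 0.01975 K/W
Q = ΔT / R_total = 913 / 0.01975

Q ≈ 46200 W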